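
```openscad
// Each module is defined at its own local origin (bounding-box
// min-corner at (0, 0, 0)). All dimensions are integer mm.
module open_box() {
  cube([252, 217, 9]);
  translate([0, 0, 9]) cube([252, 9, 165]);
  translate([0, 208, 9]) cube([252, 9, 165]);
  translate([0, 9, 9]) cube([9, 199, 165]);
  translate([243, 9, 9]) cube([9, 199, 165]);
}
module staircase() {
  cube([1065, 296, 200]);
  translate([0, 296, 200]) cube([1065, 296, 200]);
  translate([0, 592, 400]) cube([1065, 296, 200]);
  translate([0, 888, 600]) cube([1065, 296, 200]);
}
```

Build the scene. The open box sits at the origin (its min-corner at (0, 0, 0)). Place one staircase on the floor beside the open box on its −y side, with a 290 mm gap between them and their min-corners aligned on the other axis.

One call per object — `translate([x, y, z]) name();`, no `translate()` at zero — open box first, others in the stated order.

open_box();
translate([0, -1474, 0]) staircase();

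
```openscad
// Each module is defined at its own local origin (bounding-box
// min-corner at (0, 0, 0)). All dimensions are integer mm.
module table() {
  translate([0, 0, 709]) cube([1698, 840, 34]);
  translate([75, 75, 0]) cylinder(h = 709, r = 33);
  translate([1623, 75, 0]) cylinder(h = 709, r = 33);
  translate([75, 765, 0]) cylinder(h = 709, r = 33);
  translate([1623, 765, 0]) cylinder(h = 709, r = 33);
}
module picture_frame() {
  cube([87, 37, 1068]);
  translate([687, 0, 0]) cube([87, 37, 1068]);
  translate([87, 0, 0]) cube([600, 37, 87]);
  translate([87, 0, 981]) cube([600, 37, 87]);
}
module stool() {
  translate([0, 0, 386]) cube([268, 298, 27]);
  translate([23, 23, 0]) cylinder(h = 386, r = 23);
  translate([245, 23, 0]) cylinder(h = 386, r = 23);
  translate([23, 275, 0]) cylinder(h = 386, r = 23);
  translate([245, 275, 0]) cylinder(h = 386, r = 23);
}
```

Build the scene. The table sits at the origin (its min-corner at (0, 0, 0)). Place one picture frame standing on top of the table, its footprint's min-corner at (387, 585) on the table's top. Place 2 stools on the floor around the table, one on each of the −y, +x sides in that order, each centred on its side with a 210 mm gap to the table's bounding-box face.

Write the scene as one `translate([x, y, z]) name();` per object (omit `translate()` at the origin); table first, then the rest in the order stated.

table();
translate([387, 585, 743]) picture_frame();
translate([715, -508, 0]) stool();
translate([1908, 271, 0]) stool();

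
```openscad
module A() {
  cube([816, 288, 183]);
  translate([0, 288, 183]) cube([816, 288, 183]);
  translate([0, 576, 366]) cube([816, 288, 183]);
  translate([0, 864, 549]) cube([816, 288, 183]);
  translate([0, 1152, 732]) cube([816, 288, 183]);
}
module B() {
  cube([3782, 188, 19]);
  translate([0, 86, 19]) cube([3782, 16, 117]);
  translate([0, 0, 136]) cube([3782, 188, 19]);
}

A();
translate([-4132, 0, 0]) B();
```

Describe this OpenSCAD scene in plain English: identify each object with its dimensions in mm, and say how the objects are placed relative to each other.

A is a run of 5 identical solid stair steps. Each tread is 816×288 mm and each step block is 183 mm high. Step 1 rests on the floor; step k is offset from step 1 by (k−1)×288 mm in y and (k−1)×183 mm in z.

B is an I-beam lying along x, 3782 mm long. Overall section height 155 mm. Two flanges 188 mm wide (y) and 19 mm thick, one on the floor and one at the top; a web 16 mm thick runs between them, centred on the flange width.

The I-beam is on the floor beside the staircase on its −x side.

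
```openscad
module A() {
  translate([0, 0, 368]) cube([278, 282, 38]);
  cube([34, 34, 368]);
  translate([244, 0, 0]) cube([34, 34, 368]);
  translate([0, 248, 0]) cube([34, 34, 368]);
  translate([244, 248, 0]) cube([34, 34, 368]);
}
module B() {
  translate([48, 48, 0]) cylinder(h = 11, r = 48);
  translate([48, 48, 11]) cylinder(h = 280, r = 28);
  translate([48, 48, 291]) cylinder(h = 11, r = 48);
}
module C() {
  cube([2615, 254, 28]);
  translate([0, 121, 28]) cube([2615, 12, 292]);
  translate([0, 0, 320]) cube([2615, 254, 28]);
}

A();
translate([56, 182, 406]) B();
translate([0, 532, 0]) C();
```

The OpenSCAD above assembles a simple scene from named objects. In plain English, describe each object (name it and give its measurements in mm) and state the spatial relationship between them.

A is a simple wooden stool: a rectangular seat 278 mm (x) by 282 mm (y), 38 mm thick, top face at z = 406 mm, on four square legs, each 34×34 mm in cross-section. The legs rest on z = 0, each flush with a corner of the seat.

B is a spool: two coaxial disc flanges of radius 48 mm and thickness 11 mm, joined by a core cylinder of radius 28 mm and height 280 mm. The lower flange rests on z = 0 and the three cylinders share a vertical axis.

C is an I-beam lying along x, 2615 mm long. Overall section height 348 mm. Two flanges 254 mm wide (y) and 28 mm thick, one on the floor and one at the top; a web 12 mm thick runs between them, centred on the flange width.

The spool is on top of the stool. The I-beam is on the floor beside the stool on its +y side.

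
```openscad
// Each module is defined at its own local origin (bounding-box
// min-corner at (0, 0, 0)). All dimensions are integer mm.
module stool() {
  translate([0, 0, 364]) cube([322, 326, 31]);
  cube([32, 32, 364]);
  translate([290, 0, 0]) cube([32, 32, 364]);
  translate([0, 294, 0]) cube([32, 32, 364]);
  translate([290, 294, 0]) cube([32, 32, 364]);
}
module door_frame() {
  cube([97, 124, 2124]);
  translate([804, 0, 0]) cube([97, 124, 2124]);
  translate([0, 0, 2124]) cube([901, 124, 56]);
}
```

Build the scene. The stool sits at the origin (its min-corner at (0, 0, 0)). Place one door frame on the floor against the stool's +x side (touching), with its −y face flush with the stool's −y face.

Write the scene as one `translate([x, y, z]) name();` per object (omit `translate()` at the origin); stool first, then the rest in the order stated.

stool();
translate([322, 0, 0]) door_frame();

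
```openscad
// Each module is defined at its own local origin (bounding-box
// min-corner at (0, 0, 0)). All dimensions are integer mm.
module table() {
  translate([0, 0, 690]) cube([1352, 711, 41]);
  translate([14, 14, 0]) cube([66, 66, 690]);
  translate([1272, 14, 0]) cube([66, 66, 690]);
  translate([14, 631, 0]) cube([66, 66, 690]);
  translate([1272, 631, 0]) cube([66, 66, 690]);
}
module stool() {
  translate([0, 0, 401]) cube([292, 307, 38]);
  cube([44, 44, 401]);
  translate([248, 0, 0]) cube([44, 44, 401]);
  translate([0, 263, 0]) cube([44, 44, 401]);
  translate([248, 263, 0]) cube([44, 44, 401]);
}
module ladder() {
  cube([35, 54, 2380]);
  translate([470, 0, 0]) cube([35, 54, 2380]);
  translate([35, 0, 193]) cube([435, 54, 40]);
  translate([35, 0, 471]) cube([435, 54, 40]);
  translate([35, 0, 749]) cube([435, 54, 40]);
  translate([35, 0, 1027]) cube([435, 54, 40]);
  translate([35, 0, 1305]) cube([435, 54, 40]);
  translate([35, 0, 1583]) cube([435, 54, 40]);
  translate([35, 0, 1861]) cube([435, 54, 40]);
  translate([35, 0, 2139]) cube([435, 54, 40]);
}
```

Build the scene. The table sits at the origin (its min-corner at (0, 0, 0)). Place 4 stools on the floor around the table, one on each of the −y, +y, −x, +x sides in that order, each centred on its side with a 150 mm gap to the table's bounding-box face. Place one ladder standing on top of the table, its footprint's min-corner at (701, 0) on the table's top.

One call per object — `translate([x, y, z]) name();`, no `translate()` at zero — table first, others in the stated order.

table();
translate([530, -457, 0]) stool();
translate([530, 861, 0]) stool();
translate([-442, 202, 0]) stool();
translate([1502, 202, 0]) stool();
translate([701, 0, 731]) ladder();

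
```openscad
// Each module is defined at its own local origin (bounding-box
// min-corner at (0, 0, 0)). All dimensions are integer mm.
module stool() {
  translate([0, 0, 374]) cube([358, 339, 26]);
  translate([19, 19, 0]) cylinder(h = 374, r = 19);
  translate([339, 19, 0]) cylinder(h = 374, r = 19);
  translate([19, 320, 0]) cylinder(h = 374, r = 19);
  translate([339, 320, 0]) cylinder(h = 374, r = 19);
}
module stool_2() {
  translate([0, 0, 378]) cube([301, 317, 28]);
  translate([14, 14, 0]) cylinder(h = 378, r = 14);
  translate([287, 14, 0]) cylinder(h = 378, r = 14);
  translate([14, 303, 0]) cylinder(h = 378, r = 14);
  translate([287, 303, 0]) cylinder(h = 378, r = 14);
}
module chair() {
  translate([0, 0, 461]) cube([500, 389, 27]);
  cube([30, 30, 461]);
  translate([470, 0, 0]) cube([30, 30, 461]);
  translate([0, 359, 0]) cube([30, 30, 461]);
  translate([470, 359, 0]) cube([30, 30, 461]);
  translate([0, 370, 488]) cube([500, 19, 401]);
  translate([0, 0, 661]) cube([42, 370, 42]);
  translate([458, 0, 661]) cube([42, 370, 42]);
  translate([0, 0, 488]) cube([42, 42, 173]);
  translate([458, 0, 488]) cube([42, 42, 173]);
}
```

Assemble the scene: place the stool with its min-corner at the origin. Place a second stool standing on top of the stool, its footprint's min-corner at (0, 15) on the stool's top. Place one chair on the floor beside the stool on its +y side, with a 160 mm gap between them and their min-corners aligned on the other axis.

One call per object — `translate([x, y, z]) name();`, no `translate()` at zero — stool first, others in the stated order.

stool();
translate([0, 15, 400]) stool_2();
translate([0, 499, 0]) chair();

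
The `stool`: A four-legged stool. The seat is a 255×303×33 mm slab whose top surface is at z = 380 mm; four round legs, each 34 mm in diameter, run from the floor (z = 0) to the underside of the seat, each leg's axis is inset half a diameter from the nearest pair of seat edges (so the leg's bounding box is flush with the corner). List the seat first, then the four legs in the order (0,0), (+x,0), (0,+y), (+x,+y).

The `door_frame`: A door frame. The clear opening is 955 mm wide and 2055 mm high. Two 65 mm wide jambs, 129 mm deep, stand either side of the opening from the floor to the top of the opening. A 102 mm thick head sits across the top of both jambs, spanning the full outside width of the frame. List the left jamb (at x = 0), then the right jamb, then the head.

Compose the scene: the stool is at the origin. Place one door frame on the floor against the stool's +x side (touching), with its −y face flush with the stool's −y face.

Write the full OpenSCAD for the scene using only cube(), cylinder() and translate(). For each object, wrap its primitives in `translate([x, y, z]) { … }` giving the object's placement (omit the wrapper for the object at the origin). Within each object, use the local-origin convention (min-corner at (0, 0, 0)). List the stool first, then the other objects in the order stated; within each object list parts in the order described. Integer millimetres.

translate([0, 0, 347]) cube([255, 303, 33]);
translate([17, 17, 0]) cylinder(h = 347, r = 17);
translate([238, 17, 0]) cylinder(h = 347, r = 17);
translate([17, 286, 0]) cylinder(h = 347, r = 17);
translate([238, 286, 0]) cylinder(h = 347, r = 17);
translate([255, 0, 0]) {
  cube([65, 129, 2055]);
  translate([1020, 0, 0]) cube([65, 129, 2055]);
  translate([0, 0, 2055]) cube([1085, 129, 102]);
}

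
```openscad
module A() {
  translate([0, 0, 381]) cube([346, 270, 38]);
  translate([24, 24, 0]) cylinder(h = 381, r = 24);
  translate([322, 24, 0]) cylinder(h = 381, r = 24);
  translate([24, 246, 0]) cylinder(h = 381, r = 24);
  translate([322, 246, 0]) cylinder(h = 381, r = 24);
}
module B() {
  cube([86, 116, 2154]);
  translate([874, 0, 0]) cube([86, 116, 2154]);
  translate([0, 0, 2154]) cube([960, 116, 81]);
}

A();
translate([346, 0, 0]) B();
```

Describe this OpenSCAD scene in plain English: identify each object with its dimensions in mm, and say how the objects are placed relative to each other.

A is a four-legged stool. The seat is a 346×270×38 mm slab whose top surface is at z = 419 mm; four round legs, each 48 mm in diameter, run from the floor (z = 0) to the underside of the seat, each leg's axis is inset half a diameter from the nearest pair of seat edges (so the leg's bounding box is flush with the corner).

B is a door frame. The clear opening is 788 mm wide and 2154 mm high. Two 86 mm wide jambs, 116 mm deep, stand either side of the opening from the floor to the top of the opening. A 81 mm thick head sits across the top of both jambs, spanning the full outside width of the frame.

The door frame is against the stool's +x side, with their −y faces flush.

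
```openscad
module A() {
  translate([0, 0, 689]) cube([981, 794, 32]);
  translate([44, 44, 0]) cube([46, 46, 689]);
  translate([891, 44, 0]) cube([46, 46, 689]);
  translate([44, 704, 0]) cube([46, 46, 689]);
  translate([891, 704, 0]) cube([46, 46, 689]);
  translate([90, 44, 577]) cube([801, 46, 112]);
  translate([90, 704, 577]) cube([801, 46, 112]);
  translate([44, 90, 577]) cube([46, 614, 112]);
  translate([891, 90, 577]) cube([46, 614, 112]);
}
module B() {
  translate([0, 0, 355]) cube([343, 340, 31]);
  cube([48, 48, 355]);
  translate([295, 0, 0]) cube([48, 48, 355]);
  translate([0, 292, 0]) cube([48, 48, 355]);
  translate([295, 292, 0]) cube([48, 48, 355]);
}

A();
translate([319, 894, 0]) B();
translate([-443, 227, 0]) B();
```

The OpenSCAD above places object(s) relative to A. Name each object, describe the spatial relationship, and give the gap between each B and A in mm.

A is a table. B is a stool. Two stools sit around the table at the +y, −x sides. The gap between each stool and the table is 100 mm.

Each stool's nearest face is 100 mm from the table's bounding box.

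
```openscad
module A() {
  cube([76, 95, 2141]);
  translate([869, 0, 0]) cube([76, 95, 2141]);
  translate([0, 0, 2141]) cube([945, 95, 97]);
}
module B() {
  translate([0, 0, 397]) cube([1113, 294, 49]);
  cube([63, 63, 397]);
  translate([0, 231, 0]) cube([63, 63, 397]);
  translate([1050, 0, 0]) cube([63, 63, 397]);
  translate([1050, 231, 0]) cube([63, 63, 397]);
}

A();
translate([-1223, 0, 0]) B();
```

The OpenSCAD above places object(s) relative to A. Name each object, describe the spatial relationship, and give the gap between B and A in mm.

The bench's nearest face is 110 mm from the door frame's −x face.

A is a door frame. B is a bench. The bench is on the floor beside the door frame on its −x side. The gap between the bench and the door frame is 110 mm.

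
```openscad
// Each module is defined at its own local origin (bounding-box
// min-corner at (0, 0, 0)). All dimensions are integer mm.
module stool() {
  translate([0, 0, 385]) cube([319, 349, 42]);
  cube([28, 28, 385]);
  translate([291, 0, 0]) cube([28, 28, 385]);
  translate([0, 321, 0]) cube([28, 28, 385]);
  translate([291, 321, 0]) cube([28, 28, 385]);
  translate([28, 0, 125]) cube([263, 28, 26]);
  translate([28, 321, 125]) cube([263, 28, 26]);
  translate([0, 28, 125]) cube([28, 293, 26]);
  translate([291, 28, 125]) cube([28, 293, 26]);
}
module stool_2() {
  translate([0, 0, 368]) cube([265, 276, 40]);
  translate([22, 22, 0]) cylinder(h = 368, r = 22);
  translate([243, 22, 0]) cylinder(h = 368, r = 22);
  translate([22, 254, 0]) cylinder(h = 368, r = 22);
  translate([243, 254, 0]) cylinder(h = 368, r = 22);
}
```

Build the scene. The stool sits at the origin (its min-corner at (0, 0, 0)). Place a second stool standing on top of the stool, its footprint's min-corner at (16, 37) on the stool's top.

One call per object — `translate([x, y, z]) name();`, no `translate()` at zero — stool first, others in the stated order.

stool();
translate([16, 37, 427]) stool_2();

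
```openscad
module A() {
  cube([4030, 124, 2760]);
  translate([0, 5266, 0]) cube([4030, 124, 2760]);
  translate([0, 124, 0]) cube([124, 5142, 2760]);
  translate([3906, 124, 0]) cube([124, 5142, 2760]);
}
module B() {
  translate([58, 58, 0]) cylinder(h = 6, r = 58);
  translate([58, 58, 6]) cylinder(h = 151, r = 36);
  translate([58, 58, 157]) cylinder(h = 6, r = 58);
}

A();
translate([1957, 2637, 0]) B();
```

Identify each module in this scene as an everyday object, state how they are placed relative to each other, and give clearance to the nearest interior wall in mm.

A is a house frame. B is a spool. The spool sits inside the house frame, centred. The clearance to the nearest interior wall is 1833 mm.

Clearances: x = 1833, y = 2513; minimum 1833 mm.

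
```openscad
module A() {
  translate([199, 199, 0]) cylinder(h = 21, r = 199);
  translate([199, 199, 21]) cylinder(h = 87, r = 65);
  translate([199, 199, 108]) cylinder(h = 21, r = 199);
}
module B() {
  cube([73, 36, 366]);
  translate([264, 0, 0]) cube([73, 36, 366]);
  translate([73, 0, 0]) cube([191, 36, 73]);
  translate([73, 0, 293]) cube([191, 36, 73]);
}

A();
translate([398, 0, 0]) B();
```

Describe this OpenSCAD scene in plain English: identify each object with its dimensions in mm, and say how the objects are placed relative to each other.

A is a spool: two coaxial disc flanges of radius 199 mm and thickness 21 mm, joined by a core cylinder of radius 65 mm and height 87 mm. The lower flange rests on z = 0 and the three cylinders share a vertical axis.

B is a rectangular picture frame lying in the x–z plane (depth along y). The opening is 191 mm wide (x) by 220 mm tall (z), surrounded by a border 73 mm wide on all four sides. The frame is 36 mm deep and is made of two full-height vertical stiles with two horizontal rails fitted between them.

The picture frame is against the spool's +x side, with their −y faces flush.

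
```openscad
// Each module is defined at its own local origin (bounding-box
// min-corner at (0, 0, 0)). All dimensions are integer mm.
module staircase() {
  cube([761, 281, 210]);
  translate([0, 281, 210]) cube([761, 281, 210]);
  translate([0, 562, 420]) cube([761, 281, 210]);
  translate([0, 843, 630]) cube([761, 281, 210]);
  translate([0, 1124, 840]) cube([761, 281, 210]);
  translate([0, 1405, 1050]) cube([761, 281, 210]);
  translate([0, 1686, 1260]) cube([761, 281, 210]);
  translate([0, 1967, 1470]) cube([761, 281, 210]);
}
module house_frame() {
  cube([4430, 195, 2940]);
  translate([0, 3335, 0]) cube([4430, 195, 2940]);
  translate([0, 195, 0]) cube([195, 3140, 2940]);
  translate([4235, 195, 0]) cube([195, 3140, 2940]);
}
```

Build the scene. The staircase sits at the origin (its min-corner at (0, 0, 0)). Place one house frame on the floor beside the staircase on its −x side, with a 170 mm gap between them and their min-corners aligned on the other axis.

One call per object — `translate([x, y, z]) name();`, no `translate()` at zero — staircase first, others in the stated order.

staircase();
translate([-4600, 0, 0]) house_frame();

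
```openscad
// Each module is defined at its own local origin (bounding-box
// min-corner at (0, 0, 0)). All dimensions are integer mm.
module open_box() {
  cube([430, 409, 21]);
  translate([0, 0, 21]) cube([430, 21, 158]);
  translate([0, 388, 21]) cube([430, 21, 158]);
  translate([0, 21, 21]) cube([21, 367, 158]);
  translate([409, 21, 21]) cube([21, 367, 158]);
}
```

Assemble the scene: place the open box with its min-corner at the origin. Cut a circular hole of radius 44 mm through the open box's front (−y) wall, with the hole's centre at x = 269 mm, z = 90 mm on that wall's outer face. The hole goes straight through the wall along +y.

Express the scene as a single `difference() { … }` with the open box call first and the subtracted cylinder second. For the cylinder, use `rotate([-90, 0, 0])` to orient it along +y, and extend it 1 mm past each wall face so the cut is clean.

difference() {
  open_box();
  translate([269, -1, 90]) rotate([-90, 0, 0]) cylinder(h = 23, r = 44);
}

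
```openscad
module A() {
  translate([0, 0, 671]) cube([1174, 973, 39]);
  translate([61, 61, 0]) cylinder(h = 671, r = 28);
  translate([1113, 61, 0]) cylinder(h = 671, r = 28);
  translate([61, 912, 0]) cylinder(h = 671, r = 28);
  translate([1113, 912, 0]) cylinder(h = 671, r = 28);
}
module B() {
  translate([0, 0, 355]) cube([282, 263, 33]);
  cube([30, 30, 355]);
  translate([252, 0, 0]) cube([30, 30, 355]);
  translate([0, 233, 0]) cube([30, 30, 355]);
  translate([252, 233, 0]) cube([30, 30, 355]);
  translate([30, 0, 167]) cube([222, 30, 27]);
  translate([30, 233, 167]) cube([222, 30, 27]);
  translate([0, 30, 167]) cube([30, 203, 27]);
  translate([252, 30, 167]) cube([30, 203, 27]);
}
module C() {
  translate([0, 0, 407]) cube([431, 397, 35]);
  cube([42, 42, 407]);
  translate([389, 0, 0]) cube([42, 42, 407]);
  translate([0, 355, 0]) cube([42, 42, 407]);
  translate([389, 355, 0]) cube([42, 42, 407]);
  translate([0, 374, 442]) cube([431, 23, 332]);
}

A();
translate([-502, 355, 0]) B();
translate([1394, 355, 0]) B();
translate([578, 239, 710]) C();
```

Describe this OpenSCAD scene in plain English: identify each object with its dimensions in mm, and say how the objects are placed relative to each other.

A is a table: top 1174 mm (x) × 973 mm (y), 39 mm thick, upper face at z = 710 mm, on four round legs of 56 mm diameter, each leg's bounding box inset 33 mm from the nearest pair of top edges, running from z = 0 to the bottom of the top.

B is a four-legged stool. The seat is 282×263 mm, 33 mm thick, top at z = 388 mm. It stands on four square legs, each 30×30 mm in cross-section, from z = 0 to the seat underside, each flush with a corner of the seat. Four stretchers, 30 mm wide and 27 mm tall, connect adjacent legs with their undersides at z = 167 mm, each running between the inner faces of the legs it joins and aligned with the legs' outer faces on the other axis.

C is a chair. The seat is a 431×397×35 mm slab with its top at z = 442 mm, on four 42×42 mm corner legs (flush with the seat edges, standing on z = 0). A flat backrest 23 mm thick, 332 mm tall, spans the full seat width and rises from the seat top along its +y edge, rear face flush with the rear of the seat.

Two stools sit around the table at the −x, +x sides. The chair is on top of the table.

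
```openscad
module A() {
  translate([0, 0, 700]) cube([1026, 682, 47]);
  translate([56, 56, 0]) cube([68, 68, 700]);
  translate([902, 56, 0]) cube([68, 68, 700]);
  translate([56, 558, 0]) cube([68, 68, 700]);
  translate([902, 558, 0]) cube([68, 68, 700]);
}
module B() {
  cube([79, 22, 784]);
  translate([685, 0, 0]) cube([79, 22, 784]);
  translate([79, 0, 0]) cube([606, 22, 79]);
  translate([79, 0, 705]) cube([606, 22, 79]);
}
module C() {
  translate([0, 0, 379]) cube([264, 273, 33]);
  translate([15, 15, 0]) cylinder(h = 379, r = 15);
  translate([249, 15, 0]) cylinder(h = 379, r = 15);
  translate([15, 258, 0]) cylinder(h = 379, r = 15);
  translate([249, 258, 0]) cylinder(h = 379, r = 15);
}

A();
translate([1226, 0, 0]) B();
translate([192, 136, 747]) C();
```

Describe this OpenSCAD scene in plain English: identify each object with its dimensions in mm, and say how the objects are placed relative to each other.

A is a rectangular dining table. The top is 1026×682×47 mm with its upper surface at z = 747 mm. It stands on four 68×68 mm square legs, each inset 56 mm from the nearest pair of top edges, running from the floor to the underside of the top.

B is a rectangular picture frame lying in the x–z plane (depth along y). The opening is 606 mm wide (x) by 626 mm tall (z), surrounded by a border 79 mm wide on all four sides. The frame is 22 mm deep and is made of two full-height vertical stiles with two horizontal rails fitted between them.

C is a four-legged stool. The seat is 264×273 mm, 33 mm thick, top at z = 412 mm. It stands on four round legs, each 30 mm in diameter, from z = 0 to the seat underside, each leg's axis is inset half a diameter from the nearest pair of seat edges (so the leg's bounding box is flush with the corner).

The picture frame is on the floor beside the table on its +x side. The stool is on top of the table.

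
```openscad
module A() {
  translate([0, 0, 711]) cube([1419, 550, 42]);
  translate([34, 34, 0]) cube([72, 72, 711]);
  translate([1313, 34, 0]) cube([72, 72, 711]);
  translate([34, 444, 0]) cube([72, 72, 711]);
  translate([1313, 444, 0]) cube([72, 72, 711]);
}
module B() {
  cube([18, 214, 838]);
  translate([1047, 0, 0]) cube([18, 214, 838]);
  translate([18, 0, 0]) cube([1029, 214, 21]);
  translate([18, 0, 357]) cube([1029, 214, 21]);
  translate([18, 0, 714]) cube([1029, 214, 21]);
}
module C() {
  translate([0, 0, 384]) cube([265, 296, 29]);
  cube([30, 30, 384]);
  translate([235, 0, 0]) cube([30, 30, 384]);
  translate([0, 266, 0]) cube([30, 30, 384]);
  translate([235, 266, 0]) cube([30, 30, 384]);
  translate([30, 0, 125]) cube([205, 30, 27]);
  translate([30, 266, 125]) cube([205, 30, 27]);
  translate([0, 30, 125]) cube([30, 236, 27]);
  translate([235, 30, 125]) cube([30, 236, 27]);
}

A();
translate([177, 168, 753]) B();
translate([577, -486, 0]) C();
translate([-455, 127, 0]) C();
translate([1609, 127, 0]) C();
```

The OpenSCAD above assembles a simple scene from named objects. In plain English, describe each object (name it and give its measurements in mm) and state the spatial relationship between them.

A is a rectangular dining table. The top is 1419×550×42 mm with its upper surface at z = 753 mm. It stands on four 72×72 mm square legs, each inset 34 mm from the nearest pair of top edges, running from the floor to the underside of the top.

B is an open bookshelf. Two side panels, each 18 mm thick, 214 mm deep and 838 mm tall, stand 1065 mm apart (outside-to-outside). Between them sit 3 shelves, each 21 mm thick and 214 mm deep, spanning the full gap between the sides. The bottom shelf rests on the floor (its underside at z = 0) and the clear gap between one shelf's top and the next shelf's underside is 336 mm.

C is a four-legged stool. The seat is 265×296 mm, 29 mm thick, top at z = 413 mm. It stands on four square legs, each 30×30 mm in cross-section, from z = 0 to the seat underside, each flush with a corner of the seat. Four stretchers, 30 mm wide and 27 mm tall, connect adjacent legs with their undersides at z = 125 mm, each running between the inner faces of the legs it joins and aligned with the legs' outer faces on the other axis.

The bookshelf is on top of the table, centred. Three stools sit around the table at the −y, −x, +x sides.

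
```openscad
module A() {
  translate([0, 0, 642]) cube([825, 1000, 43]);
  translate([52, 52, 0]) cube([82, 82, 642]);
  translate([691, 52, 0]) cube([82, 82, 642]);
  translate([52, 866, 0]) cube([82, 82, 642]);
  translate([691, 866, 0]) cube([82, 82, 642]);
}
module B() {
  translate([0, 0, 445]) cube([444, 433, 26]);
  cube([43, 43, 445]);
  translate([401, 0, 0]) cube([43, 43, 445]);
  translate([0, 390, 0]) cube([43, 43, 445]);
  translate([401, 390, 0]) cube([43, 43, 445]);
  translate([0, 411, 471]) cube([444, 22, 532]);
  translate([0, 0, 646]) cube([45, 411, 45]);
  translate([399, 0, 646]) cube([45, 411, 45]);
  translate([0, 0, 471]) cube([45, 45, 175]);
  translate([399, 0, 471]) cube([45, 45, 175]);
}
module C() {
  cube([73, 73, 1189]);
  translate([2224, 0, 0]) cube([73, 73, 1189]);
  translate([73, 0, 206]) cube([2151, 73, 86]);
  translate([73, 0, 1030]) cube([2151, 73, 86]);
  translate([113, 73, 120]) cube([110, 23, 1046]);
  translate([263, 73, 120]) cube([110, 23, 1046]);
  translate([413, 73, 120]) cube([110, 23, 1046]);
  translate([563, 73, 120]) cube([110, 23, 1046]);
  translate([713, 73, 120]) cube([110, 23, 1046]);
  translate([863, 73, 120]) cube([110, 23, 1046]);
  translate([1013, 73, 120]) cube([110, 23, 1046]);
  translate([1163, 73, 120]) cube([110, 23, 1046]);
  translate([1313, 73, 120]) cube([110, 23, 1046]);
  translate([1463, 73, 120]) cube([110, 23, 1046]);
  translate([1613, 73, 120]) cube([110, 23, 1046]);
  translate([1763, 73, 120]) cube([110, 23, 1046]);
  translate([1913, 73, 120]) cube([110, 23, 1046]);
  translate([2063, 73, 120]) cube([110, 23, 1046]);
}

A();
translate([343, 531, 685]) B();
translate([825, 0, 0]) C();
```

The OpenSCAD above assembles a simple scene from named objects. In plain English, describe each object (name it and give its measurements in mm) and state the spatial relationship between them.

A is a rectangular dining table. The top is 825×1000×43 mm with its upper surface at z = 685 mm. It stands on four 82×82 mm square legs, each inset 52 mm from the nearest pair of top edges, running from the floor to the underside of the top.

B is a chair. The seat is a 444×433×26 mm slab with its top at z = 471 mm, on four 43×43 mm corner legs (flush with the seat edges, standing on z = 0). A flat backrest 22 mm thick, 532 mm tall, spans the full seat width and rises from the seat top along its +y edge, rear face flush with the rear of the seat. Two armrests of 45×45 mm section run along each side from the seat's front edge to the front of the backrest, top faces 220 mm above the seat top and outer faces flush with the seat's x-edges; a 45×45 mm post under the front of each armrest stands on the seat at the front corner.

C is a fence section. Two 73×73 mm posts, 1189 mm tall, stand on the floor with a clear span of 2151 mm between their inner faces. Two horizontal rails of 73×86 mm section span the gap between the posts with their undersides at z = 206 mm and z = 1030 mm, flush with the posts' −y face. 14 pickets, each 110 mm wide, 23 mm thick and 1046 mm tall, are fixed to the +y face of the rails with their bottoms at z = 120 mm, evenly spaced across the span with equal gaps (rounded down to the nearest mm) at the −x end and between each pair — any rounding remainder accumulates at the +x end.

The chair is on top of the table. The fence section is against the table's +x side, with their −y faces flush.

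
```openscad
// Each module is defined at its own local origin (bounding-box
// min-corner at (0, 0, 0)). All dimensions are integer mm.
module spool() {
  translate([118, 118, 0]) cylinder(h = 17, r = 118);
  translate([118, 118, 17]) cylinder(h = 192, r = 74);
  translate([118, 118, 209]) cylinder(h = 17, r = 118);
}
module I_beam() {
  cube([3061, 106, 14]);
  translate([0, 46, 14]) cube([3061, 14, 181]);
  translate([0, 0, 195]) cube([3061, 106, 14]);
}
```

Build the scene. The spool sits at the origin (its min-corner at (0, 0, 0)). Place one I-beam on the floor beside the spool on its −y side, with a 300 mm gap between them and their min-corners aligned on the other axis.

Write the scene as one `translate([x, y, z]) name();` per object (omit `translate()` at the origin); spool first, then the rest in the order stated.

spool();
translate([0, -406, 0]) I_beam();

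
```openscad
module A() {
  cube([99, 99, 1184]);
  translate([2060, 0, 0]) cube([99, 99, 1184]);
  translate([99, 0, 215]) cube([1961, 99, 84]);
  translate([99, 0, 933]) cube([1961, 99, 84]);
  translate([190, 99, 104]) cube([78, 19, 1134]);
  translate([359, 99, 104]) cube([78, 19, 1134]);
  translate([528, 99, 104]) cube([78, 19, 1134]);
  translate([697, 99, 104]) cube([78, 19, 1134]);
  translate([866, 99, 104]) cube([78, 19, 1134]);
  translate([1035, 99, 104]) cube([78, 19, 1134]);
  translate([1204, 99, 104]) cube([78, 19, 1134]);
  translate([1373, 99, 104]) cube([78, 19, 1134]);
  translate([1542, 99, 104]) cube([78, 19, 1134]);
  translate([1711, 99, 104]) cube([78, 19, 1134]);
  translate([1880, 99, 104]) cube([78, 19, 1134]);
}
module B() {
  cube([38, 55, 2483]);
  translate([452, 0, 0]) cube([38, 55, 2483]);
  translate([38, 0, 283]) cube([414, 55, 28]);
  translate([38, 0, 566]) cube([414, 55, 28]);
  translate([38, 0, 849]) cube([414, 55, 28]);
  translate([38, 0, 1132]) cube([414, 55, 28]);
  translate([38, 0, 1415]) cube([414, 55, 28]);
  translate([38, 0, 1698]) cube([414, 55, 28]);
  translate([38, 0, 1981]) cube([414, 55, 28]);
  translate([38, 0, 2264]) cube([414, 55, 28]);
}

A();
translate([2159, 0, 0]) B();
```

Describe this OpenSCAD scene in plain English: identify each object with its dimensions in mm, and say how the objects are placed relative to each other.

A is a fence section. Two 99×99 mm posts, 1184 mm tall, stand on the floor with a clear span of 1961 mm between their inner faces. Two horizontal rails of 99×84 mm section span the gap between the posts with their undersides at z = 215 mm and z = 933 mm, flush with the posts' −y face. 11 pickets, each 78 mm wide, 19 mm thick and 1134 mm tall, are fixed to the +y face of the rails with their bottoms at z = 104 mm, evenly spaced across the span with equal gaps (rounded down to the nearest mm) at the −x end and between each pair — any rounding remainder accumulates at the +x end.

B is a straight ladder. Two 38×55 mm vertical rails, 2483 mm tall, stand 490 mm apart (outside-to-outside) with their front faces coplanar on the −y side. 8 rungs, each 55 mm deep and 28 mm tall, span between the inner faces of the rails, front faces flush with the rails. The lowest rung's underside is at z = 283 mm and rungs are spaced 283 mm apart (underside to underside).

The ladder is against the fence section's +x side, with their −y faces flush.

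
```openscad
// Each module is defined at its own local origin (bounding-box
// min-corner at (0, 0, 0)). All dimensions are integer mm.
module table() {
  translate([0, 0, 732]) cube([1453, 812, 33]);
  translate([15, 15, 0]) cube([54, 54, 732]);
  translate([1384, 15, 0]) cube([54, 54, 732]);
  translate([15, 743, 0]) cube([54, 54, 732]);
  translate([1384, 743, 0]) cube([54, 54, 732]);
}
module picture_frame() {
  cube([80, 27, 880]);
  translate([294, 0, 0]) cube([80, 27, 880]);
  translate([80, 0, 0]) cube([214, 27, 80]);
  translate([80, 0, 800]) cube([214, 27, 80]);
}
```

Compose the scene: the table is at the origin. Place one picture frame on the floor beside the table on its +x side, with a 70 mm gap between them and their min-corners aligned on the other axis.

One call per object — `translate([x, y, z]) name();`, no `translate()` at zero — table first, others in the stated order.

table();
translate([1523, 0, 0]) picture_frame();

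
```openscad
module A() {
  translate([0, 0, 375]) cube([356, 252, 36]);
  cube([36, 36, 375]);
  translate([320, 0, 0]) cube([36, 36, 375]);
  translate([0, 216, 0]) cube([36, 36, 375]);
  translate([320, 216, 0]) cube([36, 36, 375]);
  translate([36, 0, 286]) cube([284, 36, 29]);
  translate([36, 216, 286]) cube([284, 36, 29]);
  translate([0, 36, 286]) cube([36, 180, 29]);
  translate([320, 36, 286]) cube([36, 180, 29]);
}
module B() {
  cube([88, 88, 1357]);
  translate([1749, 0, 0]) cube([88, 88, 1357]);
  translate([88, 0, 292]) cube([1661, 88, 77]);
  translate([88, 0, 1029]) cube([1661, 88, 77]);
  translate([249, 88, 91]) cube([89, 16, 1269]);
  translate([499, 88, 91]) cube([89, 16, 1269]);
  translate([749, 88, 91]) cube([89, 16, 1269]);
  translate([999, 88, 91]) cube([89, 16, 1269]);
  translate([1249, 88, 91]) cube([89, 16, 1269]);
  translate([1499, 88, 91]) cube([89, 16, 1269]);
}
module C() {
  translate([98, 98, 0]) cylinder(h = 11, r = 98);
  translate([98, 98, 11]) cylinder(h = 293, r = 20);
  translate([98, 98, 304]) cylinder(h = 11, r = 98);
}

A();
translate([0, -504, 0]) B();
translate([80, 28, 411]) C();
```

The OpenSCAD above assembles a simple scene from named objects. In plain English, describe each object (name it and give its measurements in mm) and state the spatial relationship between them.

A is a four-legged stool. The seat is 356×252 mm, 36 mm thick, top at z = 411 mm. It stands on four square legs, each 36×36 mm in cross-section, from z = 0 to the seat underside, each flush with a corner of the seat. Four stretchers, 36 mm wide and 29 mm tall, connect adjacent legs with their undersides at z = 286 mm, each running between the inner faces of the legs it joins and aligned with the legs' outer faces on the other axis.

B is a fence section. Two 88×88 mm posts, 1357 mm tall, stand on the floor with a clear span of 1661 mm between their inner faces. Two horizontal rails of 88×77 mm section span the gap between the posts with their undersides at z = 292 mm and z = 1029 mm, flush with the posts' −y face. 6 pickets, each 89 mm wide, 16 mm thick and 1269 mm tall, are fixed to the +y face of the rails with their bottoms at z = 91 mm, evenly spaced across the span with equal gaps (rounded down to the nearest mm) at the −x end and between each pair — any rounding remainder accumulates at the +x end.

C is a spool: two coaxial disc flanges of radius 98 mm and thickness 11 mm, joined by a core cylinder of radius 20 mm and height 293 mm. The lower flange rests on z = 0 and the three cylinders share a vertical axis.

The fence section is on the floor beside the stool on its −y side. The spool is on top of the stool, centred.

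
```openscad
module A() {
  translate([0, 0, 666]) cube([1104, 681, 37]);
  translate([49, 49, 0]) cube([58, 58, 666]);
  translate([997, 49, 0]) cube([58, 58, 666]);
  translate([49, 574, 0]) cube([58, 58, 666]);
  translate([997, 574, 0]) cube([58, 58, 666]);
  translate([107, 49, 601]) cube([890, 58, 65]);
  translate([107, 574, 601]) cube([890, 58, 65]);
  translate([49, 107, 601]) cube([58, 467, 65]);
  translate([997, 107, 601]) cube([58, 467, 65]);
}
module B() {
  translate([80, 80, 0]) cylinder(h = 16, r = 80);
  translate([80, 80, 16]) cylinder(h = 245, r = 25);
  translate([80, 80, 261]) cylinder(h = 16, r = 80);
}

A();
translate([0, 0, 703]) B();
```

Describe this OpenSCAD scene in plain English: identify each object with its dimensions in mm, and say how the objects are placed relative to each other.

A is a table with a 1104×681 mm rectangular top, 37 mm thick, top surface at z = 703 mm, supported by four 58×58 mm square legs, each inset 49 mm from the nearest pair of top edges, running from the floor. Four apron rails, 58 mm thick and 65 mm tall, run between adjacent legs with their top edges flush with the underside of the top and their outer faces flush with the legs' outer faces.

B is a spool: two coaxial disc flanges of radius 80 mm and thickness 16 mm, joined by a core cylinder of radius 25 mm and height 245 mm. The lower flange rests on z = 0 and the three cylinders share a vertical axis.

The spool is on top of the table.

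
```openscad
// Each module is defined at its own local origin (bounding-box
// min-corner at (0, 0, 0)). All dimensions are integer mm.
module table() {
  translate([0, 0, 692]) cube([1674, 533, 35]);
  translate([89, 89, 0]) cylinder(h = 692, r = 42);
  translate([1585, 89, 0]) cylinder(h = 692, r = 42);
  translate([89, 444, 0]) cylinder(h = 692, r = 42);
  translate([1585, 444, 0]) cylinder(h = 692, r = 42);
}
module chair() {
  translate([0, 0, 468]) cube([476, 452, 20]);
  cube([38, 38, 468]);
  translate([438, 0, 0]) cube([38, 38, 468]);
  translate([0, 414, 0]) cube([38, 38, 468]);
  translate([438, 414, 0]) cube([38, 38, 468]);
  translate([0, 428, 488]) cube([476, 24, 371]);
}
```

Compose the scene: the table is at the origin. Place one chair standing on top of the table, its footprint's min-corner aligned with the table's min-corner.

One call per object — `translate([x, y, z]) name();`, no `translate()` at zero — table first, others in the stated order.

table();
translate([0, 0, 727]) chair();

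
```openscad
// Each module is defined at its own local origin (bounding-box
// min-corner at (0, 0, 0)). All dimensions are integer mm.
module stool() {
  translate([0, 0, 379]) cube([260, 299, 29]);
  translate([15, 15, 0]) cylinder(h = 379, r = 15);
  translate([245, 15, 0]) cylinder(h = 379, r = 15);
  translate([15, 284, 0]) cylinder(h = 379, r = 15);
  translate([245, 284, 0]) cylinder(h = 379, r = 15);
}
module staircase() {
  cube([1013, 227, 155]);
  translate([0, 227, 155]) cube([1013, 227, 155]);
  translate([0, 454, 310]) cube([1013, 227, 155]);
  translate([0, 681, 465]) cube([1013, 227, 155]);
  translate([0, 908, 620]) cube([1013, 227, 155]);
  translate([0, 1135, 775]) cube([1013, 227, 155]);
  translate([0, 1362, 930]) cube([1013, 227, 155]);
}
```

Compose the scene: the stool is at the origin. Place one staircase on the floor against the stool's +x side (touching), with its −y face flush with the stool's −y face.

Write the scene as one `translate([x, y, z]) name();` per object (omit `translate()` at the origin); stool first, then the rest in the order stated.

stool();
translate([260, 0, 0]) staircase();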